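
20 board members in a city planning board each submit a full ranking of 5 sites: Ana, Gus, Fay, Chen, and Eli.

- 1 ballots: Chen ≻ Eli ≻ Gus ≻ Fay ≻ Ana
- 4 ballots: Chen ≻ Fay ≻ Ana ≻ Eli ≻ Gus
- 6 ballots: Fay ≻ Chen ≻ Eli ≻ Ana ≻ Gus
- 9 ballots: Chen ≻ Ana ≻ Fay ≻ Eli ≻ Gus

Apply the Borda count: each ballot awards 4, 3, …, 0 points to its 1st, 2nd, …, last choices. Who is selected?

Borda scores:
  Ana: 0 + 4·2 + 6·1 + 9·3 = 41
  Gus: 2 + 4·0 + 6·0 + 9·0 = 2
  Fay: 1 + 4·3 + 6·4 + 9·2 = 55
  Chen: 4 + 4·4 + 6·3 + 9·4 = 74
  Eli: 3 + 4·1 + 6·2 + 9·1 = 28
Chen has the highest total.

Chen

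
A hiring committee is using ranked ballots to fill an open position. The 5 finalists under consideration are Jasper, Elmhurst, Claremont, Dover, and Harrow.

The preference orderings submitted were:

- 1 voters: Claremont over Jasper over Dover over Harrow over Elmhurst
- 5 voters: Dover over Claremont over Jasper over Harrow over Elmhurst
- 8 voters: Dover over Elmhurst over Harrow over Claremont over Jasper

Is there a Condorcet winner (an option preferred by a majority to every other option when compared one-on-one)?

Head-to-head results (14 voters total):
Jasper vs Elmhurst: Elmhurst wins 8–6.
Jasper vs Claremont: Claremont wins 14–0.
Jasper vs Dover: Dover wins 13–1.
Jasper vs Harrow: Harrow wins 8–6.
Elmhurst vs Claremont: Elmhurst wins 8–6.
Elmhurst vs Dover: Dover wins 14–0.
Elmhurst vs Harrow: Elmhurst wins 8–6.
Claremont vs Dover: Dover wins 13–1.
Claremont vs Harrow: Harrow wins 8–6.
Dover vs Harrow: Dover wins 14–0.
Dover beats each rival — Jasper (13–1), Elmhurst (14–0), Claremont (13–1), Harrow (14–0) — so Dover is the Condorcet winner.

Yes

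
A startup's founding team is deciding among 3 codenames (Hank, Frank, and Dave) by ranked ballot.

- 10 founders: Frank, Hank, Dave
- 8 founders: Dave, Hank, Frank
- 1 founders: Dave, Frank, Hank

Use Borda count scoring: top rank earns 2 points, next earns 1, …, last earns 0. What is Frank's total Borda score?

Borda scores:
  Hank: 10·1 + 8·1 + 0 = 18
  Frank: 10·2 + 8·0 + 1 = 21
  Dave: 10·0 + 8·2 + 2 = 18

21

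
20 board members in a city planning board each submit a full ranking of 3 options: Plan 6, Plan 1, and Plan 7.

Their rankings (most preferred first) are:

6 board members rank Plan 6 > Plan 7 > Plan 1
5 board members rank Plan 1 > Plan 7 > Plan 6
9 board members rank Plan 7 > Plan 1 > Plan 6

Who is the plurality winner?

Plan 7

First-place vote totals:
  Plan 6: 6
  Plan 1: 5
  Plan 7: 9
Plan 7 has the most first-place votes.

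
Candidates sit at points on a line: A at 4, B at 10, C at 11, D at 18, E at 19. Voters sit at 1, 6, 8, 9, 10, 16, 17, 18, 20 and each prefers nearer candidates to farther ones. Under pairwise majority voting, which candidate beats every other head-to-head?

With single-peaked preferences on a line, the Condorcet winner is the candidate closest to the median voter.
The median voter (position 10) is closest to B at 10.
Check: B vs E — voters closer to B: 5 of 9.

B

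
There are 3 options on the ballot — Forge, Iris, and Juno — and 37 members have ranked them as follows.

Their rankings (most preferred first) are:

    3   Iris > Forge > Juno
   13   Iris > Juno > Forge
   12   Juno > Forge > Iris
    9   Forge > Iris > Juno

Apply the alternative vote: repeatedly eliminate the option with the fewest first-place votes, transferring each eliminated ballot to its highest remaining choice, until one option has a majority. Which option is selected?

Round 1: Iris 16, Juno 12, Forge 9. Forge has the fewest and is eliminated.
Round 2: Iris 25, Juno 12. Iris has a majority.

Iris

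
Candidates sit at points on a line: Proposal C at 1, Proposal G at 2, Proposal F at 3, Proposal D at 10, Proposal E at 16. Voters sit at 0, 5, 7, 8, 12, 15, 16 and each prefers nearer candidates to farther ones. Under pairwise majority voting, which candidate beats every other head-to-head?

With single-peaked preferences on a line, the Condorcet winner is the candidate closest to the median voter.
The median voter (position 8) is closest to Proposal D at 10.
Check: Proposal D vs Proposal G — voters closer to Proposal D: 5 of 7.

Proposal D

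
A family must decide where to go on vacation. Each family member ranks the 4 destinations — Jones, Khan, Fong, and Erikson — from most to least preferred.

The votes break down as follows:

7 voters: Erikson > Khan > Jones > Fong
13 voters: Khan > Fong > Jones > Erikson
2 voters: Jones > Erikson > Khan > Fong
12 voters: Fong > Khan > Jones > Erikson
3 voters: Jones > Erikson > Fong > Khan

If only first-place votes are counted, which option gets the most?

Khan

First-place vote totals:
  Jones: 5
  Khan: 13
  Fong: 12
  Erikson: 7
Khan has the most first-place votes.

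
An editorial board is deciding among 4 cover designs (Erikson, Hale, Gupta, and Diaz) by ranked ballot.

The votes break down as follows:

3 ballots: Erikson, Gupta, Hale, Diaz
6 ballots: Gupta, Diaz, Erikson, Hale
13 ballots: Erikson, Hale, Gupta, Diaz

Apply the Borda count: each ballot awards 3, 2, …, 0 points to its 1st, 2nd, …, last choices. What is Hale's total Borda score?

Borda scores:
  Erikson: 3·3 + 6·1 + 13·3 = 54
  Hale: 3·1 + 6·0 + 13·2 = 29
  Gupta: 3·2 + 6·3 + 13·1 = 37
  Diaz: 3·0 + 6·2 + 13·0 = 12

29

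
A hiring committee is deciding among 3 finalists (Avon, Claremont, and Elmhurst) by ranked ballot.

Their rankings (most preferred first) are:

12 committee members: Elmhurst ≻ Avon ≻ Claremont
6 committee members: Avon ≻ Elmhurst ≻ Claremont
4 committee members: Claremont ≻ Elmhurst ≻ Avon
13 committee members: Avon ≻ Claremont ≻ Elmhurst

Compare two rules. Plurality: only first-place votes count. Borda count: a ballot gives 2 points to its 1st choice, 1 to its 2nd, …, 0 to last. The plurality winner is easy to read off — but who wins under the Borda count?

Plurality first-place counts: Avon 19, Claremont 4, Elmhurst 12 → Avon.
Borda totals: Avon 50, Claremont 21, Elmhurst 34 → Avon.

Avon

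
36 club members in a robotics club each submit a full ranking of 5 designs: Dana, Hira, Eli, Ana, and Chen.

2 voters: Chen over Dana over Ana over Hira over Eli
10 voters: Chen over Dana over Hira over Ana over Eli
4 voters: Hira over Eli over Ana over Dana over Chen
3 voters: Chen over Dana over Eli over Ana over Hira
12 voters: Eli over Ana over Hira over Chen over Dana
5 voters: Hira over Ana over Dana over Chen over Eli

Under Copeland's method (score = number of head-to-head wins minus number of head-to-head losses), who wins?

Pairwise results:
  Dana vs Hira: Hira wins 21–15.
  Dana vs Eli: Dana wins 20–16.
  Dana vs Ana: Ana wins 21–15.
  Dana vs Chen: Chen wins 27–9.
  Hira vs Eli: Hira wins 21–15.
  Hira vs Ana: Hira wins 19–17.
  Hira vs Chen: Hira wins 21–15.
  Eli vs Ana: Eli wins 19–17.
  Eli vs Chen: Chen wins 20–16.
  Ana vs Chen: Ana wins 21–15.
Copeland scores (wins − losses):
  Dana: 1 − 3 = -2
  Hira: 4 − 0 = 4
  Eli: 1 − 3 = -2
  Ana: 2 − 2 = 0
  Chen: 2 − 2 = 0
Hira has the best Copeland score.

Hira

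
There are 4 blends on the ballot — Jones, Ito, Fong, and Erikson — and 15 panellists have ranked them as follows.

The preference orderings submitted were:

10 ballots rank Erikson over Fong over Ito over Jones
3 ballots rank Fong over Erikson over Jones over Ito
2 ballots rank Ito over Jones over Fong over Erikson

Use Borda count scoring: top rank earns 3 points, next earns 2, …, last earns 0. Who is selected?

Erikson

Borda scores:
  Jones: 10·0 + 3·1 + 2·2 = 7
  Ito: 10·1 + 3·0 + 2·3 = 16
  Fong: 10·2 + 3·3 + 2·1 = 31
  Erikson: 10·3 + 3·2 + 2·0 = 36
Erikson has the highest total.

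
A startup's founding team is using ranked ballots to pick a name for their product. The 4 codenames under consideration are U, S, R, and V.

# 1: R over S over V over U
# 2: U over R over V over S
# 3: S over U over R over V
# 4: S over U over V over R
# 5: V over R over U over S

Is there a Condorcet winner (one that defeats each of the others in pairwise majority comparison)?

No

Head-to-head results (5 voters total):
U vs S: S wins 3–2.
U vs R: U wins 3–2.
U vs V: U wins 3–2.
S vs R: R wins 3–2.
S vs V: S wins 3–2.
R vs V: R wins 3–2.
No candidate beats all others: U beats R beats S beats U, a majority cycle.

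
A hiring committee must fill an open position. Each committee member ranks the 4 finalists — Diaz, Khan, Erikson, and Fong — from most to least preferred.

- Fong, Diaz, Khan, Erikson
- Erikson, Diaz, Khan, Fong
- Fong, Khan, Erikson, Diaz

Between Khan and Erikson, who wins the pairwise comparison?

Ballots ranking Khan above Erikson: 2.
Ballots ranking Erikson above Khan: 1.
Khan wins the head-to-head, 2–1.

Khan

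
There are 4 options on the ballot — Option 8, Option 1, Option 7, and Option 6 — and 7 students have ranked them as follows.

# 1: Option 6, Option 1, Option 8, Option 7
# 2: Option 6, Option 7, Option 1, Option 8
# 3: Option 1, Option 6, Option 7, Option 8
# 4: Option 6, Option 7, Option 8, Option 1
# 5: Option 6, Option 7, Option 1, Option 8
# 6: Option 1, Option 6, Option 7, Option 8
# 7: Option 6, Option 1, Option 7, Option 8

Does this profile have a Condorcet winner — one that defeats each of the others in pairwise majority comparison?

Yes

Head-to-head results (7 voters total):
Option 8 vs Option 1: Option 1 wins 6–1.
Option 8 vs Option 7: Option 7 wins 6–1.
Option 8 vs Option 6: Option 6 wins 7–0.
Option 1 vs Option 7: Option 1 wins 4–3.
Option 1 vs Option 6: Option 6 wins 5–2.
Option 7 vs Option 6: Option 6 wins 7–0.
Option 6 beats each rival — Option 8 (7–0), Option 1 (5–2), Option 7 (7–0) — so Option 6 is the Condorcet winner.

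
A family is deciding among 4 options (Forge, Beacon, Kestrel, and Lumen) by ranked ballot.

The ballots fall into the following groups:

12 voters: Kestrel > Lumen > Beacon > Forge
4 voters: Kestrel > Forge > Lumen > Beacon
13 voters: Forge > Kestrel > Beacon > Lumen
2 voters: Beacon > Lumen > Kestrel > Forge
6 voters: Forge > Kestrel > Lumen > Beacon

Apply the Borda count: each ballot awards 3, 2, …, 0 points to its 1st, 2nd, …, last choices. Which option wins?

Borda scores:
  Forge: 12·0 + 4·2 + 13·3 + 2·0 + 6·3 = 65
  Beacon: 12·1 + 4·0 + 13·1 + 2·3 + 6·0 = 31
  Kestrel: 12·3 + 4·3 + 13·2 + 2·1 + 6·2 = 88
  Lumen: 12·2 + 4·1 + 13·0 + 2·2 + 6·1 = 38
Kestrel has the highest total.

Kestrel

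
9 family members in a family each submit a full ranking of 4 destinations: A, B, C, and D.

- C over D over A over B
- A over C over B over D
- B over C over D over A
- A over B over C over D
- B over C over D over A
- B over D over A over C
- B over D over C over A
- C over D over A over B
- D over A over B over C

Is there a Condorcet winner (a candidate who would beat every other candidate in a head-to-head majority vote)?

No

Head-to-head results (9 voters total):
A vs B: A wins 5–4.
A vs C: C wins 5–4.
A vs D: D wins 7–2.
B vs C: B wins 6–3.
B vs D: B wins 6–3.
C vs D: C wins 6–3.
No candidate beats all others: A beats B beats C beats A, a majority cycle.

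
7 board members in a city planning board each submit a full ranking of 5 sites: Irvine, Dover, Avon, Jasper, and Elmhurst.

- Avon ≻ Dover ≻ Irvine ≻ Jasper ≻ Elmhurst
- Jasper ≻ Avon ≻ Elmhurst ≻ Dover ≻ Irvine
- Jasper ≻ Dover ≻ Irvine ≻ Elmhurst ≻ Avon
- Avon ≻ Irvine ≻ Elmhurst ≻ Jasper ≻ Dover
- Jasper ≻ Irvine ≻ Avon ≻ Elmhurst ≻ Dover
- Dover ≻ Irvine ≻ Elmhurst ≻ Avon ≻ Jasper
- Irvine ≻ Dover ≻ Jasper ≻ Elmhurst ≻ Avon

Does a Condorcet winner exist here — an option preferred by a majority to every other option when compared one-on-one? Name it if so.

No Condorcet winner

Head-to-head results (7 voters total):
Irvine vs Dover: Dover wins 4–3.
Irvine vs Avon: Irvine wins 4–3.
Irvine vs Jasper: Irvine wins 4–3.
Irvine vs Elmhurst: Irvine wins 6–1.
Dover vs Avon: Avon wins 4–3.
Dover vs Jasper: Jasper wins 4–3.
Dover vs Elmhurst: Dover wins 4–3.
Avon vs Jasper: Jasper wins 4–3.
Avon vs Elmhurst: Avon wins 4–3.
Jasper vs Elmhurst: Jasper wins 5–2.
No candidate beats all others: Irvine beats Avon beats Dover beats Irvine, a majority cycle.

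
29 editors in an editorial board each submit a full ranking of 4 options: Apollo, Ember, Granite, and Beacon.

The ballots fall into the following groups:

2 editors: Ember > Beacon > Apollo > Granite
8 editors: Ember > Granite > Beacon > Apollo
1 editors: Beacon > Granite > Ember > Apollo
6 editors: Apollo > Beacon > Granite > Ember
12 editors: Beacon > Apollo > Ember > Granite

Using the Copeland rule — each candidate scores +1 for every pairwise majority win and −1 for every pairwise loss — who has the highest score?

Pairwise results:
  Apollo vs Ember: Apollo wins 18–11.
  Apollo vs Granite: Apollo wins 20–9.
  Apollo vs Beacon: Beacon wins 23–6.
  Ember vs Granite: Ember wins 22–7.
  Ember vs Beacon: Beacon wins 19–10.
  Granite vs Beacon: Beacon wins 21–8.
Copeland scores (wins − losses):
  Apollo: 2 − 1 = 1
  Ember: 1 − 2 = -1
  Granite: 0 − 3 = -3
  Beacon: 3 − 0 = 3
Beacon has the best Copeland score.

Beacon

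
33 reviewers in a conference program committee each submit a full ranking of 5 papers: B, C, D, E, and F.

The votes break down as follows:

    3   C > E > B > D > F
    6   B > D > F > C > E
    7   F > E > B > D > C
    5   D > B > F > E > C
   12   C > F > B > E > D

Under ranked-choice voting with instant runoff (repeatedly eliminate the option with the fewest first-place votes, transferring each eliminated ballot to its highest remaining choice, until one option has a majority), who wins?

Round 1: C 15, F 7, B 6, D 5, E 0. E has the fewest and is eliminated.
Round 2: C 15, F 7, B 6, D 5. D has the fewest and is eliminated.
Round 3: C 15, B 11, F 7. F has the fewest and is eliminated.
Round 4: B 18, C 15. B has a majority.

B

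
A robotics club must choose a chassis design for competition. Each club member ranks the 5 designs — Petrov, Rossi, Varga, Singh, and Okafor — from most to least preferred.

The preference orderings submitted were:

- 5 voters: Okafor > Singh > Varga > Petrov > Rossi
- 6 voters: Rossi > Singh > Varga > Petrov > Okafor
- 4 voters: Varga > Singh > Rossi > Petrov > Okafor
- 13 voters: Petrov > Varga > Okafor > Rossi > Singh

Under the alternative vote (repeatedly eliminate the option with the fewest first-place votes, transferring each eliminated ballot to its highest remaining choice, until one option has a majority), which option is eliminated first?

Round 1: Petrov 13, Rossi 6, Okafor 5, Varga 4, Singh 0. Singh has the fewest and is eliminated.
Round 2: Petrov 13, Rossi 6, Okafor 5, Varga 4. Varga has the fewest and is eliminated.
Round 3: Petrov 13, Rossi 10, Okafor 5. Okafor has the fewest and is eliminated.
Round 4: Petrov 18, Rossi 10. Petrov has a majority.

Singh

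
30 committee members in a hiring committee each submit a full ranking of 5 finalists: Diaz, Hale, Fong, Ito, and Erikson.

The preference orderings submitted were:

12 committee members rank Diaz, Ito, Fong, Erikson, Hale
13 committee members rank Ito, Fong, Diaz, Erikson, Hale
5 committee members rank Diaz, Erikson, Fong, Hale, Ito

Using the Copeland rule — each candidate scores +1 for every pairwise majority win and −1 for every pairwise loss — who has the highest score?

Diaz

Pairwise results:
  Diaz vs Hale: Diaz wins 30–0.
  Diaz vs Fong: Diaz wins 17–13.
  Diaz vs Ito: Diaz wins 17–13.
  Diaz vs Erikson: Diaz wins 30–0.
  Hale vs Fong: Fong wins 30–0.
  Hale vs Ito: Ito wins 25–5.
  Hale vs Erikson: Erikson wins 30–0.
  Fong vs Ito: Ito wins 25–5.
  Fong vs Erikson: Fong wins 25–5.
  Ito vs Erikson: Ito wins 25–5.
Copeland scores (wins − losses):
  Diaz: 4 − 0 = 4
  Hale: 0 − 4 = -4
  Fong: 2 − 2 = 0
  Ito: 3 − 1 = 2
  Erikson: 1 − 3 = -2
Diaz has the best Copeland score.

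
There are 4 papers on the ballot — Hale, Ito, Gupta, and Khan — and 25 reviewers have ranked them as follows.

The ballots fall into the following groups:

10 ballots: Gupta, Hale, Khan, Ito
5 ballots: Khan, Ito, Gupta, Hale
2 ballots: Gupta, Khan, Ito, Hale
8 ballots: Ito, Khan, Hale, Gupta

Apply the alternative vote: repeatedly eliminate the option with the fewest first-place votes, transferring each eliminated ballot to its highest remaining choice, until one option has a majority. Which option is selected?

Ito

Round 1: Gupta 12, Ito 8, Khan 5, Hale 0. Hale has the fewest and is eliminated.
Round 2: Gupta 12, Ito 8, Khan 5. Khan has the fewest and is eliminated.
Round 3: Ito 13, Gupta 12. Ito has a majority.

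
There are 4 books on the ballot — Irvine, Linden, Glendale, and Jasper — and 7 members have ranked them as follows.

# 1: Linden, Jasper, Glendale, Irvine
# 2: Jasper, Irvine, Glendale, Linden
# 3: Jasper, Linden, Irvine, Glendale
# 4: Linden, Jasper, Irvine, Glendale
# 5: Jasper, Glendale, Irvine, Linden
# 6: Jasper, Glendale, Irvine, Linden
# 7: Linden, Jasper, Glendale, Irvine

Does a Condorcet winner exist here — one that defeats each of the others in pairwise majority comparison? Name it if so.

Jasper

Head-to-head results (7 voters total):
Irvine vs Linden: Linden wins 4–3.
Irvine vs Glendale: Glendale wins 4–3.
Irvine vs Jasper: Jasper wins 7–0.
Linden vs Glendale: Linden wins 4–3.
Linden vs Jasper: Jasper wins 4–3.
Glendale vs Jasper: Jasper wins 7–0.
Jasper beats each rival — Irvine (7–0), Linden (4–3), Glendale (7–0) — so Jasper is the Condorcet winner.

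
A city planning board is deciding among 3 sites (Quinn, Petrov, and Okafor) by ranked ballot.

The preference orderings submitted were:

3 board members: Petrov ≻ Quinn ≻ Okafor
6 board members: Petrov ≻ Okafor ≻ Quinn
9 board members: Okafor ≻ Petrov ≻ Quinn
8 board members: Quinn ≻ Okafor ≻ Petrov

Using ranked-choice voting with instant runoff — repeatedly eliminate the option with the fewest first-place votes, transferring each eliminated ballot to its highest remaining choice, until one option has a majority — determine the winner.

Okafor

Round 1: Petrov 9, Okafor 9, Quinn 8. Quinn has the fewest and is eliminated.
Round 2: Okafor 17, Petrov 9. Okafor has a majority.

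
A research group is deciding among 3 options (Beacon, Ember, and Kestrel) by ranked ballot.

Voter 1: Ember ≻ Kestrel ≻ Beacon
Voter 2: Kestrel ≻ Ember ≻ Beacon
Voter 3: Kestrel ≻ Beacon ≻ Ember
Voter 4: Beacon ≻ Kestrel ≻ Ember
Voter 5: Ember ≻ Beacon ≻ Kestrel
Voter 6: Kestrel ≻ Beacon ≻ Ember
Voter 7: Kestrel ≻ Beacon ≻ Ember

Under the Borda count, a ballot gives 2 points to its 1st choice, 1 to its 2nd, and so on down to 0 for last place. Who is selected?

Kestrel

Borda scores:
  Beacon: 0 + 0 + 1 + 2 + 1 + 1 + 1 = 6
  Ember: 2 + 1 + 0 + 0 + 2 + 0 + 0 = 5
  Kestrel: 1 + 2 + 2 + 1 + 0 + 2 + 2 = 10
Kestrel has the highest total.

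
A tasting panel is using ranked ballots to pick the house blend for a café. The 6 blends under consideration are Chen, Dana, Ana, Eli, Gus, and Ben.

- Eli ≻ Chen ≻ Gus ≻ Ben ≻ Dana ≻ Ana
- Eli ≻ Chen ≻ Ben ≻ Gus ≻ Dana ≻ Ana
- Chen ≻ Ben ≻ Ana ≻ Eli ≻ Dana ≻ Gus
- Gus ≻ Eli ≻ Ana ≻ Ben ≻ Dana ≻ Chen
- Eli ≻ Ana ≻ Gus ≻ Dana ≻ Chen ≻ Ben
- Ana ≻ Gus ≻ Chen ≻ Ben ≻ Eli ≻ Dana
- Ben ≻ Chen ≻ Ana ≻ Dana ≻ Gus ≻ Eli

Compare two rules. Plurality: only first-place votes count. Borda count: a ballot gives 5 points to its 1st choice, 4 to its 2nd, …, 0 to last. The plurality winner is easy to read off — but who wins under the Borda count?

Plurality first-place counts: Chen 1, Dana 0, Ana 1, Eli 3, Gus 1, Ben 1 → Eli.
Borda totals: Chen 21, Dana 8, Ana 18, Eli 22, Gus 18, Ben 18 → Eli.

Eli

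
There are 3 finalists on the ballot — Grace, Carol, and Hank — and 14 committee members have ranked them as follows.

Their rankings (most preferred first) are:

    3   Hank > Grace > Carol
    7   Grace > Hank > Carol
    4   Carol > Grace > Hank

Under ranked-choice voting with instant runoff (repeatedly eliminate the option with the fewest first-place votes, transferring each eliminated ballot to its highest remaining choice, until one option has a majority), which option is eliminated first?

Hank

Round 1: Grace 7, Carol 4, Hank 3. Hank has the fewest and is eliminated.
Round 2: Grace 10, Carol 4. Grace has a majority.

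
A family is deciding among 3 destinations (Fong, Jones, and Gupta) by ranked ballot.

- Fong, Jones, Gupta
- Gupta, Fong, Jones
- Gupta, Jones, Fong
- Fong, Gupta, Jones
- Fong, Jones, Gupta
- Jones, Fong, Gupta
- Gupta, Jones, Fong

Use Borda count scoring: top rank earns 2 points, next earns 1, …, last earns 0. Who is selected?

Fong

Borda scores:
  Fong: 2 + 1 + 0 + 2 + 2 + 1 + 0 = 8
  Jones: 1 + 0 + 1 + 0 + 1 + 2 + 1 = 6
  Gupta: 0 + 2 + 2 + 1 + 0 + 0 + 2 = 7
Fong has the highest total.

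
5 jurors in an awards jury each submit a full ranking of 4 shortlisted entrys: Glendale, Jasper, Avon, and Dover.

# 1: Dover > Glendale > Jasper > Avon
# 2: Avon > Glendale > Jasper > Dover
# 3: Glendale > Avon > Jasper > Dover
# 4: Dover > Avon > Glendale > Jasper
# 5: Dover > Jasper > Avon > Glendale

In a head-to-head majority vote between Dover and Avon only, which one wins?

Dover

Ballots ranking Dover above Avon: 3.
Ballots ranking Avon above Dover: 2.
Dover wins the head-to-head, 3–2.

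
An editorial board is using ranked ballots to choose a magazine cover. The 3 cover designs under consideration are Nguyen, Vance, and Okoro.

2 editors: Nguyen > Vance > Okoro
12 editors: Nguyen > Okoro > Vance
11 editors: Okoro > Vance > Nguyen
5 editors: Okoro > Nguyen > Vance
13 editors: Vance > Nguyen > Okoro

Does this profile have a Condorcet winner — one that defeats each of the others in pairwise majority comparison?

Head-to-head results (43 voters total):
Nguyen vs Vance: Vance wins 24–19.
Nguyen vs Okoro: Nguyen wins 27–16.
Vance vs Okoro: Okoro wins 28–15.
No candidate beats all others: Nguyen beats Okoro beats Vance beats Nguyen, a majority cycle.

No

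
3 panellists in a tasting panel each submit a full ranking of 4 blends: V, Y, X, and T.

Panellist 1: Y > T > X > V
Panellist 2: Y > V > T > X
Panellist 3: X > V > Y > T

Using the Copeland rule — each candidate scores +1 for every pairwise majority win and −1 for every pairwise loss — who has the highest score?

Y

Pairwise results:
  V vs Y: Y wins 2–1.
  V vs X: X wins 2–1.
  V vs T: V wins 2–1.
  Y vs X: Y wins 2–1.
  Y vs T: Y wins 3–0.
  X vs T: T wins 2–1.
Copeland scores (wins − losses):
  V: 1 − 2 = -1
  Y: 3 − 0 = 3
  X: 1 − 2 = -1
  T: 1 − 2 = -1
Y has the best Copeland score.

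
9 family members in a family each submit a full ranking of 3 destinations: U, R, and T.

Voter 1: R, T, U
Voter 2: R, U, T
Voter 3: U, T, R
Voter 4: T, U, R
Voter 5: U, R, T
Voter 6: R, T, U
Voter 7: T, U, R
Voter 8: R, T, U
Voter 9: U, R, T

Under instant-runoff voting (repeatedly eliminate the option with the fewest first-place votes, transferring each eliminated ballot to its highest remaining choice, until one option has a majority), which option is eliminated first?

Round 1: R 4, U 3, T 2. T has the fewest and is eliminated.
Round 2: U 5, R 4. U has a majority.

T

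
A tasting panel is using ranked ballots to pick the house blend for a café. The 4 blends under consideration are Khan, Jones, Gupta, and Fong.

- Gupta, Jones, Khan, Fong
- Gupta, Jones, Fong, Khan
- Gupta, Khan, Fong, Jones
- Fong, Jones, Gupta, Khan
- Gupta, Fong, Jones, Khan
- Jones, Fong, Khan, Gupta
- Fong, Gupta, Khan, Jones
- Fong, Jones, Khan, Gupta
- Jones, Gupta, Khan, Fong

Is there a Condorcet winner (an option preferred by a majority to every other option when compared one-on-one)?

Yes

Head-to-head results (9 voters total):
Khan vs Jones: Jones wins 7–2.
Khan vs Gupta: Gupta wins 7–2.
Khan vs Fong: Fong wins 6–3.
Jones vs Gupta: Gupta wins 5–4.
Jones vs Fong: Fong wins 5–4.
Gupta vs Fong: Gupta wins 5–4.
Gupta beats each rival — Khan (7–2), Jones (5–4), Fong (5–4) — so Gupta is the Condorcet winner.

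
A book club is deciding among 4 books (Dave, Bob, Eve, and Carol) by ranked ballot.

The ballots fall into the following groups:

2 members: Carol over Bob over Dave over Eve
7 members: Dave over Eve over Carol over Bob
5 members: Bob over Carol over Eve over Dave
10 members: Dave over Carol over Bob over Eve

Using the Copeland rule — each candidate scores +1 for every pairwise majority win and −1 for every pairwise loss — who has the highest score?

Dave

Pairwise results:
  Dave vs Bob: Dave wins 17–7.
  Dave vs Eve: Dave wins 19–5.
  Dave vs Carol: Dave wins 17–7.
  Bob vs Eve: Bob wins 17–7.
  Bob vs Carol: Carol wins 19–5.
  Eve vs Carol: Carol wins 17–7.
Copeland scores (wins − losses):
  Dave: 3 − 0 = 3
  Bob: 1 − 2 = -1
  Eve: 0 − 3 = -3
  Carol: 2 − 1 = 1
Dave has the best Copeland score.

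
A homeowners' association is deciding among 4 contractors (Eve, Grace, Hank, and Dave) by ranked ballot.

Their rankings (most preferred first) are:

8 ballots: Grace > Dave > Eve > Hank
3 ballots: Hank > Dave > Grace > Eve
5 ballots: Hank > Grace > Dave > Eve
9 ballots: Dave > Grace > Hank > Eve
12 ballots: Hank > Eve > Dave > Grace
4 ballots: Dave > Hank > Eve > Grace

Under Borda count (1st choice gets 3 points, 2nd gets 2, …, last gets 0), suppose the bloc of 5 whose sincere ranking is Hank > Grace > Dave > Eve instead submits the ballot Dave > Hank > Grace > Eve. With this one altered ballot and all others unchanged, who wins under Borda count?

Dave

Borda totals with the altered ballot: Eve 36, Grace 50, Hank 72, Dave 88.
The winner is unchanged: still Dave.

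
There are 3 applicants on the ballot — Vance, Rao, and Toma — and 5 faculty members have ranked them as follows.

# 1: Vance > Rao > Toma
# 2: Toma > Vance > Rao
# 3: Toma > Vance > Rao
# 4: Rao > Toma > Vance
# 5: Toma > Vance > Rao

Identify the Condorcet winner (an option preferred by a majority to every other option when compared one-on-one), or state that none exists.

Head-to-head results (5 voters total):
Vance vs Rao: Vance wins 4–1.
Vance vs Toma: Toma wins 4–1.
Rao vs Toma: Toma wins 3–2.
Toma beats each rival — Vance (4–1), Rao (3–2) — so Toma is the Condorcet winner.

Toma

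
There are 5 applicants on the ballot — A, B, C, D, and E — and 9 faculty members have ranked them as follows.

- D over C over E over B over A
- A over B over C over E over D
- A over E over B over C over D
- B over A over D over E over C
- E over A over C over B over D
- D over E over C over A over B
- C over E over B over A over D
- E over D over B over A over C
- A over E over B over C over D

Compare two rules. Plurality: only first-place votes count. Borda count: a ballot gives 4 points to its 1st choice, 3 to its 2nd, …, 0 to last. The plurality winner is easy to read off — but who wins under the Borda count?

Plurality first-place counts: A 3, B 1, C 1, D 2, E 2 → A.
Borda totals: A 21, B 17, C 15, D 13, E 24 → E.

E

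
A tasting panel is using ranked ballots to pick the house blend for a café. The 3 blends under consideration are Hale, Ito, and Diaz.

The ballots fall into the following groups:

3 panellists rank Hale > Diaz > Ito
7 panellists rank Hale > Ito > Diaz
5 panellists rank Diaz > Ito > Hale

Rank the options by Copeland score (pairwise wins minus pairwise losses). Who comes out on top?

Hale

Pairwise results:
  Hale vs Ito: Hale wins 10–5.
  Hale vs Diaz: Hale wins 10–5.
  Ito vs Diaz: Diaz wins 8–7.
Copeland scores (wins − losses):
  Hale: 2 − 0 = 2
  Ito: 0 − 2 = -2
  Diaz: 1 − 1 = 0
Hale has the best Copeland score.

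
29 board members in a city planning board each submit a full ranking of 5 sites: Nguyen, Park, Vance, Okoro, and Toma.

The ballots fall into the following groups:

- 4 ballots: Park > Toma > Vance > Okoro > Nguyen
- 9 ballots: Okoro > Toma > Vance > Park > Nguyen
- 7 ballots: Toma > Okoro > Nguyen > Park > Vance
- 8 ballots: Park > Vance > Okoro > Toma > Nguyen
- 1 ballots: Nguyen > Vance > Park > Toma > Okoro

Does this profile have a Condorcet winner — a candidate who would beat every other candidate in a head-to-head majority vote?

Yes

Head-to-head results (29 voters total):
Nguyen vs Park: Park wins 21–8.
Nguyen vs Vance: Vance wins 21–8.
Nguyen vs Okoro: Okoro wins 28–1.
Nguyen vs Toma: Toma wins 28–1.
Park vs Vance: Park wins 19–10.
Park vs Okoro: Okoro wins 16–13.
Park vs Toma: Toma wins 16–13.
Vance vs Okoro: Okoro wins 16–13.
Vance vs Toma: Toma wins 20–9.
Okoro vs Toma: Okoro wins 17–12.
Okoro beats each rival — Nguyen (28–1), Park (16–13), Vance (16–13), Toma (17–12) — so Okoro is the Condorcet winner.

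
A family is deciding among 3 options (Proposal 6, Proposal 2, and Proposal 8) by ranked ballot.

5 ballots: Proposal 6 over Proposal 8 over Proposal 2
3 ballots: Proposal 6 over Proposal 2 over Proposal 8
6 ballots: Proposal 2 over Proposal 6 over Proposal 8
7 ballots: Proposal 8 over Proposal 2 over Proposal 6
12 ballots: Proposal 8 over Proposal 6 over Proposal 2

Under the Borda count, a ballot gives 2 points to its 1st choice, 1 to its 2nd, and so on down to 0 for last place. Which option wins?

Borda scores:
  Proposal 6: 5·2 + 3·2 + 6·1 + 7·0 + 12·1 = 34
  Proposal 2: 5·0 + 3·1 + 6·2 + 7·1 + 12·0 = 22
  Proposal 8: 5·1 + 3·0 + 6·0 + 7·2 + 12·2 = 43
Proposal 8 has the highest total.

Proposal 8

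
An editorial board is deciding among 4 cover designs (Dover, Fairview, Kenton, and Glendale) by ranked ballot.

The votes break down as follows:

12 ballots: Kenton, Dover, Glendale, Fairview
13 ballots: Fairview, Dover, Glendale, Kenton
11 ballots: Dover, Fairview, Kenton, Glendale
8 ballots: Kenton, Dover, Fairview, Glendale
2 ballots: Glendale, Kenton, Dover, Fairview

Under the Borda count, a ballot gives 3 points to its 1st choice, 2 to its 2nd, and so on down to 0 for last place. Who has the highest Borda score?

Borda scores:
  Dover: 12·2 + 13·2 + 11·3 + 8·2 + 2·1 = 101
  Fairview: 12·0 + 13·3 + 11·2 + 8·1 + 2·0 = 69
  Kenton: 12·3 + 13·0 + 11·1 + 8·3 + 2·2 = 75
  Glendale: 12·1 + 13·1 + 11·0 + 8·0 + 2·3 = 31
Dover has the highest total.

Dover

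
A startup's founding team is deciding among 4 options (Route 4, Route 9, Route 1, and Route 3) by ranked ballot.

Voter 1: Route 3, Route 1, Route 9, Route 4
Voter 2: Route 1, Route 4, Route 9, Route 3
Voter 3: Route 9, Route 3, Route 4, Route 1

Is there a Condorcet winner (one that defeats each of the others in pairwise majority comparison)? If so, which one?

No Condorcet winner

Head-to-head results (3 voters total):
Route 4 vs Route 9: Route 9 wins 2–1.
Route 4 vs Route 1: Route 1 wins 2–1.
Route 4 vs Route 3: Route 3 wins 2–1.
Route 9 vs Route 1: Route 1 wins 2–1.
Route 9 vs Route 3: Route 9 wins 2–1.
Route 1 vs Route 3: Route 3 wins 2–1.
No candidate beats all others: Route 9 beats Route 3 beats Route 1 beats Route 9, a majority cycle.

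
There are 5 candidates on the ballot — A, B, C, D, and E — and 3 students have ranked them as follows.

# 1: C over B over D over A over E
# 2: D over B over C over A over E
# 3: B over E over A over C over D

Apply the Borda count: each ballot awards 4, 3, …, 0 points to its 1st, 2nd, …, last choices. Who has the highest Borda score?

B

Borda scores:
  A: 1 + 1 + 2 = 4
  B: 3 + 3 + 4 = 10
  C: 4 + 2 + 1 = 7
  D: 2 + 4 + 0 = 6
  E: 0 + 0 + 3 = 3
B has the highest total.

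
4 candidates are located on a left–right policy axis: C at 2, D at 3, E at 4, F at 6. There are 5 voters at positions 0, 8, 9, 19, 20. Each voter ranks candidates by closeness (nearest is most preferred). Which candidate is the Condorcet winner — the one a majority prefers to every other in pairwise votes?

With single-peaked preferences on a line, the Condorcet winner is the candidate closest to the median voter.
The median voter (position 9) is closest to F at 6.
Check: F vs C — voters closer to F: 4 of 5.

F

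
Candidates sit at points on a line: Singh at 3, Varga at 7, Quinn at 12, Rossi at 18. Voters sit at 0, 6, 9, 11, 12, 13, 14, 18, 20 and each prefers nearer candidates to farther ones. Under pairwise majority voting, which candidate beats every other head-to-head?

With single-peaked preferences on a line, the Condorcet winner is the candidate closest to the median voter.
The median voter (position 12) is closest to Quinn at 12.
Check: Quinn vs Varga — voters closer to Quinn: 6 of 9.

Quinn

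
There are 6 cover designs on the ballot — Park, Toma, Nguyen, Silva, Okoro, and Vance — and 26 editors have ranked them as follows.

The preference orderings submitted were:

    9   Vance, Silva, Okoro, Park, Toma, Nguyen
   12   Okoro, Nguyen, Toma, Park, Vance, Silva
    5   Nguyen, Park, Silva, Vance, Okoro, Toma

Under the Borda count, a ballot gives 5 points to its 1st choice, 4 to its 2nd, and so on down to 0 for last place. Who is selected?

Okoro

Borda scores:
  Park: 9·2 + 12·2 + 5·4 = 62
  Toma: 9·1 + 12·3 + 5·0 = 45
  Nguyen: 9·0 + 12·4 + 5·5 = 73
  Silva: 9·4 + 12·0 + 5·3 = 51
  Okoro: 9·3 + 12·5 + 5·1 = 92
  Vance: 9·5 + 12·1 + 5·2 = 67
Okoro has the highest total.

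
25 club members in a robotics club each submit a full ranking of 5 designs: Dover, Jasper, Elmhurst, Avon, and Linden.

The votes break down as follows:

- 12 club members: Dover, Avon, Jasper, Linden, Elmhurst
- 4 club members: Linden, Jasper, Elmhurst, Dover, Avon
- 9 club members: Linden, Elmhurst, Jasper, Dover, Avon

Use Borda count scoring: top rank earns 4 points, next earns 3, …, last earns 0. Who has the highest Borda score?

Borda scores:
  Dover: 12·4 + 4·1 + 9·1 = 61
  Jasper: 12·2 + 4·3 + 9·2 = 54
  Elmhurst: 12·0 + 4·2 + 9·3 = 35
  Avon: 12·3 + 4·0 + 9·0 = 36
  Linden: 12·1 + 4·4 + 9·4 = 64
Linden has the highest total.

Linden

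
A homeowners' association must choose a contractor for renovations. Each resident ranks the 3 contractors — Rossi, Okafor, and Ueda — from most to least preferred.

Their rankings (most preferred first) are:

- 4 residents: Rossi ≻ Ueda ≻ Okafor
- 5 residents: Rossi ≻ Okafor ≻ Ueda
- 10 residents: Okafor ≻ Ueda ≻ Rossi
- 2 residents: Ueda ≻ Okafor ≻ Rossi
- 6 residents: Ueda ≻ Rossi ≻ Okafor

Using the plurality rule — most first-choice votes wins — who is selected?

Okafor

First-place vote totals:
  Rossi: 9
  Okafor: 10
  Ueda: 8
Okafor has the most first-place votes.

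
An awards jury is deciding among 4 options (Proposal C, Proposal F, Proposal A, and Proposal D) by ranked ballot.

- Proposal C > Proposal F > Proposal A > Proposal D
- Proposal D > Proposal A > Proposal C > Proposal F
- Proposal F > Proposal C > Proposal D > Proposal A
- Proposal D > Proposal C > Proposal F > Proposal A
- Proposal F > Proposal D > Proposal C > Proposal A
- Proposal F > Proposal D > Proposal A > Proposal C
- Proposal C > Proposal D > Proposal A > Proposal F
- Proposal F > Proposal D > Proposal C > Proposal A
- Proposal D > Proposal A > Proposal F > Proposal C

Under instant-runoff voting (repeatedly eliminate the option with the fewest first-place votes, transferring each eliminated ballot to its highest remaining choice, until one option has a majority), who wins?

Round 1: Proposal F 4, Proposal D 3, Proposal C 2, Proposal A 0. Proposal A has the fewest and is eliminated.
Round 2: Proposal F 4, Proposal D 3, Proposal C 2. Proposal C has the fewest and is eliminated.
Round 3: Proposal F 5, Proposal D 4. Proposal F has a majority.

Proposal F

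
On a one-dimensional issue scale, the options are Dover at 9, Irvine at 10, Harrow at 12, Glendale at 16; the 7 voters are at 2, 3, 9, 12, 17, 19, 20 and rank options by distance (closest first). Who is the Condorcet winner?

Harrow

With single-peaked preferences on a line, the Condorcet winner is the candidate closest to the median voter.
The median voter (position 12) is closest to Harrow at 12.
Check: Harrow vs Glendale — voters closer to Harrow: 4 of 7.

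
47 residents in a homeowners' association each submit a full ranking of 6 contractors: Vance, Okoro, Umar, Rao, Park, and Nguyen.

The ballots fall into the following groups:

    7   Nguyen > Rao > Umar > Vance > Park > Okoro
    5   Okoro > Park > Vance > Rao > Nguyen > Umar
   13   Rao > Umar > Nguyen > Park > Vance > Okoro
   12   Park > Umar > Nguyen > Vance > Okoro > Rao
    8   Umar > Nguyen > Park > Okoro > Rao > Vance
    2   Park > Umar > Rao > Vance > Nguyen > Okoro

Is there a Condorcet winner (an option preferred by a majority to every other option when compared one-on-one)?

No

Head-to-head results (47 voters total):
Vance vs Okoro: Vance wins 34–13.
Vance vs Umar: Umar wins 42–5.
Vance vs Rao: Rao wins 30–17.
Vance vs Park: Park wins 40–7.
Vance vs Nguyen: Nguyen wins 40–7.
Okoro vs Umar: Umar wins 42–5.
Okoro vs Rao: Okoro wins 25–22.
Okoro vs Park: Park wins 42–5.
Okoro vs Nguyen: Nguyen wins 42–5.
Umar vs Rao: Rao wins 25–22.
Umar vs Park: Umar wins 28–19.
Umar vs Nguyen: Umar wins 35–12.
Rao vs Park: Park wins 27–20.
Rao vs Nguyen: Nguyen wins 27–20.
Park vs Nguyen: Nguyen wins 28–19.
No candidate beats all others: Vance beats Okoro beats Rao beats Vance, a majority cycle.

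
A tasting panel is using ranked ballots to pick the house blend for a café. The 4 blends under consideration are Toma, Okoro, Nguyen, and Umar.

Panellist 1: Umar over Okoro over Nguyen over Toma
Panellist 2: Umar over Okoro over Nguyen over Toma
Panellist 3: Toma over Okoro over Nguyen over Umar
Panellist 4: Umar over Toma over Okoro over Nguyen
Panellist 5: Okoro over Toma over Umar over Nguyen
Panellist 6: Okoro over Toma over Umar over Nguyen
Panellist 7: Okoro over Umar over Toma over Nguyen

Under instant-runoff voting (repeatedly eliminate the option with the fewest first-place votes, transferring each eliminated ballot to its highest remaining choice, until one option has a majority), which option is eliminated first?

Nguyen

Round 1: Okoro 3, Umar 3, Toma 1, Nguyen 0. Nguyen has the fewest and is eliminated.
Round 2: Okoro 3, Umar 3, Toma 1. Toma has the fewest and is eliminated.
Round 3: Okoro 4, Umar 3. Okoro has a majority.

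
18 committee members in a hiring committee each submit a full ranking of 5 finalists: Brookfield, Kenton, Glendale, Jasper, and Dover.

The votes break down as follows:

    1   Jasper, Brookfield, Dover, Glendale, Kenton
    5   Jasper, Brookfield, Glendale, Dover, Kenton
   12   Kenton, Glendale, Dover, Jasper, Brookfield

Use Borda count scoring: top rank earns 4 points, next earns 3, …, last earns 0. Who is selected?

Borda scores:
  Brookfield: 3 + 5·3 + 12·0 = 18
  Kenton: 0 + 5·0 + 12·4 = 48
  Glendale: 1 + 5·2 + 12·3 = 47
  Jasper: 4 + 5·4 + 12·1 = 36
  Dover: 2 + 5·1 + 12·2 = 31
Kenton has the highest total.

Kenton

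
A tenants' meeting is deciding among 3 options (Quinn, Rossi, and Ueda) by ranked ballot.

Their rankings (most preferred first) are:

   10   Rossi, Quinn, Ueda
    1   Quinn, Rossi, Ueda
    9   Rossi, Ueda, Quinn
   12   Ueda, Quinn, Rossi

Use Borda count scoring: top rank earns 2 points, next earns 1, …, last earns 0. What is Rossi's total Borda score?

Borda scores:
  Quinn: 10·1 + 2 + 9·0 + 12·1 = 24
  Rossi: 10·2 + 1 + 9·2 + 12·0 = 39
  Ueda: 10·0 + 0 + 9·1 + 12·2 = 33

39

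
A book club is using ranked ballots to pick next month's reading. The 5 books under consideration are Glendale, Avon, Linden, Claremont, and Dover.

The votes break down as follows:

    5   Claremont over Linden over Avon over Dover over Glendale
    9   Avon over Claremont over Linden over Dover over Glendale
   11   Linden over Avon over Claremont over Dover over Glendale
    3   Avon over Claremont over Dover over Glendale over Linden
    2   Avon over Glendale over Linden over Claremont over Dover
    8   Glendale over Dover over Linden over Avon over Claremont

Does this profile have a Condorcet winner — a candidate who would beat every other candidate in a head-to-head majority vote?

Head-to-head results (38 voters total):
Glendale vs Avon: Avon wins 30–8.
Glendale vs Linden: Linden wins 25–13.
Glendale vs Claremont: Claremont wins 28–10.
Glendale vs Dover: Dover wins 28–10.
Avon vs Linden: Linden wins 24–14.
Avon vs Claremont: Avon wins 33–5.
Avon vs Dover: Avon wins 30–8.
Linden vs Claremont: Linden wins 21–17.
Linden vs Dover: Linden wins 27–11.
Claremont vs Dover: Claremont wins 30–8.
Linden beats each rival — Glendale (25–13), Avon (24–14), Claremont (21–17), Dover (27–11) — so Linden is the Condorcet winner.

Yes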